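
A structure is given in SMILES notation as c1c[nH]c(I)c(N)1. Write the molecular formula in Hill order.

Atom tally by fragment:
  pyrrole ring core → C:4 H:5 N:1
  (− 2 ring H displaced by substituents)
  + I → I:1
  + NH2 → N:1 H:2
Element totals:
  C: 4
  H: 5
  I: 1
  N: 2

C4H5IN2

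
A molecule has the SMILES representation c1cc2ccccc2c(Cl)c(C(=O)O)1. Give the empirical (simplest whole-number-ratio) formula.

C11H7ClO2

Atom tally by fragment:
  naphthalene ring system core → C:10 H:8
  (− 2 ring H displaced by substituents)
  + Cl → Cl:1
  + COOH → C:1 H:1 O:2
Element totals:
  C: 11
  H: 7
  Cl: 1
  O: 2
Molecular formula: C11H7ClO2.
gcd of subscripts (11, 1, 7, 2) = 1, so the empirical formula equals the molecular formula.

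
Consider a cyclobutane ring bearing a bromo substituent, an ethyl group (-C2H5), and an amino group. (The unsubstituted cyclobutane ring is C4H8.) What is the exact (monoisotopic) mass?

177.0153

Atom tally by fragment:
  cyclobutane ring core → C:4 H:8
  (− 3 ring H displaced by substituents)
  + Br → Br:1
  + C2H5 → C:2 H:5
  + NH2 → N:1 H:2
Element totals:
  C: 6
  H: 12
  Br: 1
  N: 1
Molecular formula: C6H12BrN.
  M = 6(12.0) + 12(1.007825) + 78.918338 + 14.003074
    = 72.000000 + 12.093900 + 78.918338 + 14.003074 = 177.015312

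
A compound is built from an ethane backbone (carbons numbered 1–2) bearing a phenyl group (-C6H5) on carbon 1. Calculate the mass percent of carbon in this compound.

Atom tally by fragment:
  C6H5CH2 → C:7 H:7
  CH3 → C:1 H:3
Element totals:
  C: 8
  H: 10
Molecular formula: C8H10.
Molar mass = 106.168 g/mol.
Mass from C: 8 × 12.011 = 96.088 g/mol.
%C = 96.088 / 106.168 × 100 = 90.51%.

90.51%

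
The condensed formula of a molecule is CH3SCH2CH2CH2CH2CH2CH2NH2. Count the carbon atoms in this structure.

Atom tally by fragment:
  CH3SCH2 → C:2 H:5 S:1
  CH2 → C:1 H:2
  CH2 → C:1 H:2
  CH2 → C:1 H:2
  CH2 → C:1 H:2
  CH2NH2 → C:1 H:4 N:1
Element totals:
  C: 7
  H: 17
  N: 1
  S: 1

7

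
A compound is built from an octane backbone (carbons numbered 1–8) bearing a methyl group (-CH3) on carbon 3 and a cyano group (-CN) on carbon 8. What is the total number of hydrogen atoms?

19

Atom tally by fragment:
  CH3 → C:1 H:3
  CH2 → C:1 H:2
  CH(CH3) → C:2 H:4
  CH2 → C:1 H:2
  CH2 → C:1 H:2
  CH2 → C:1 H:2
  CH2 → C:1 H:2
  CH2CN → C:2 H:2 N:1
Element totals:
  C: 10
  H: 19
  N: 1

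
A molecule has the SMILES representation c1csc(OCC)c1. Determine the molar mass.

128.19 g/mol

Atom tally by fragment:
  thiophene ring core → C:4 H:4 S:1
  (− 1 ring H displaced by substituents)
  + OC2H5 → C:2 H:5 O:1
Element totals:
  C: 6
  H: 8
  O: 1
  S: 1
Molecular formula: C6H8OS.
  M = 6(12.011) + 8(1.008) + 15.999 + 32.06
    = 72.066 + 8.064 + 15.999 + 32.060 = 128.189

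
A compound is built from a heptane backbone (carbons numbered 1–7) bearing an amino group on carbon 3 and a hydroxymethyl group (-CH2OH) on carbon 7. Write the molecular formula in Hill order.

C8H19NO

Atom tally by fragment:
  CH3 → C:1 H:3
  CH2 → C:1 H:2
  CH(NH2) → C:1 H:3 N:1
  CH2 → C:1 H:2
  CH2 → C:1 H:2
  CH2 → C:1 H:2
  CH2CH2OH → C:2 H:5 O:1
Element totals:
  C: 8
  H: 19
  N: 1
  O: 1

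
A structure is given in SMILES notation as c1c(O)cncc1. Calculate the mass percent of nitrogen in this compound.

14.73%

Atom tally by fragment:
  pyridine ring core → C:5 H:5 N:1
  (− 1 ring H displaced by substituents)
  + OH → O:1 H:1
Element totals:
  C: 5
  H: 5
  N: 1
  O: 1
Molecular formula: C5H5NO.
Molar mass = 95.101 g/mol.
Mass from N: 1 × 14.007 = 14.007 g/mol.
%N = 14.007 / 95.101 × 100 = 14.73%.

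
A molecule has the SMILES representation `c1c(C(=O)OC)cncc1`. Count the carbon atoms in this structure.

7

Atom tally by fragment:
  pyridine ring core → C:5 H:5 N:1
  (− 1 ring H displaced by substituents)
  + COOCH3 → C:2 H:3 O:2
Element totals:
  C: 7
  H: 7
  N: 1
  O: 2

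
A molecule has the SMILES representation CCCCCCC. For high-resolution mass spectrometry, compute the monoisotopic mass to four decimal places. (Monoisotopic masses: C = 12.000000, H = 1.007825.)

Atom tally by fragment:
  CH3 → C:1 H:3
  CH2 → C:1 H:2
  CH2 → C:1 H:2
  CH2 → C:1 H:2
  CH2 → C:1 H:2
  CH2 → C:1 H:2
  CH3 → C:1 H:3
Element totals:
  C: 7
  H: 16
Molecular formula: C7H16.
  M = 7(12.0) + 16(1.007825)
    = 84.000000 + 16.125200 = 100.125200

100.1252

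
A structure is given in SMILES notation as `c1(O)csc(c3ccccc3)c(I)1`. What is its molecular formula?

C10H7IOS

Atom tally by fragment:
  thiophene ring core → C:4 H:4 S:1
  (− 3 ring H displaced by substituents)
  + OH → O:1 H:1
  + C6H5 → C:6 H:5
  + I → I:1
Element totals:
  C: 10
  H: 7
  I: 1
  O: 1
  S: 1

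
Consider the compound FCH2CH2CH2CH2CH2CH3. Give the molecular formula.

C6H13F

Element totals:
  C: 6
  H: 13
  F: 1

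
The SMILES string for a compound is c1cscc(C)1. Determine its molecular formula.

C5H6S

Atom tally by fragment:
  thiophene ring core → C:4 H:4 S:1
  (− 1 ring H displaced by substituents)
  + CH3 → C:1 H:3
Element totals:
  C: 5
  H: 6
  S: 1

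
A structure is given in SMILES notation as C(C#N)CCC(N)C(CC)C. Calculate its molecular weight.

Atom tally by fragment:
  NCCH2 → C:2 H:2 N:1
  CH2 → C:1 H:2
  CH2 → C:1 H:2
  CH(NH2) → C:1 H:3 N:1
  CH(C2H5) → C:3 H:6
  CH3 → C:1 H:3
Element totals:
  C: 9
  H: 18
  N: 2
Molecular formula: C9H18N2.
  M = 9(12.011) + 18(1.008) + 2(14.007)
    = 108.099 + 18.144 + 28.014 = 154.257

154.26 g/mol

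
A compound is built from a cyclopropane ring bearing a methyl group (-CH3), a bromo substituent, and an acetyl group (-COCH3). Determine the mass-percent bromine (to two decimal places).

45.13%

Atom tally by fragment:
  cyclopropane ring core → C:3 H:6
  (− 3 ring H displaced by substituents)
  + CH3 → C:1 H:3
  + Br → Br:1
  + COCH3 → C:2 H:3 O:1
Element totals:
  C: 6
  H: 9
  Br: 1
  O: 1
Molecular formula: C6H9BrO.
Molar mass = 177.041 g/mol.
Mass from Br: 1 × 79.904 = 79.904 g/mol.
%Br = 79.904 / 177.041 × 100 = 45.13%.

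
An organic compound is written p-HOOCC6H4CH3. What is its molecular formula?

Atom tally by fragment:
  benzene ring core → C:6 H:6
  (− 2 ring H displaced by substituents)
  + COOH → C:1 H:1 O:2
  + CH3 → C:1 H:3
Element totals:
  C: 8
  H: 8
  O: 2

C8H8O2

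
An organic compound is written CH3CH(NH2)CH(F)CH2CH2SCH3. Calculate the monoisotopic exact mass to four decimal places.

151.0831

Atom tally by fragment:
  CH3 → C:1 H:3
  CH(NH2) → C:1 H:3 N:1
  CH(F) → C:1 H:1 F:1
  CH2 → C:1 H:2
  CH2SCH3 → C:2 H:5 S:1
Element totals:
  C: 6
  H: 14
  F: 1
  N: 1
  S: 1
Molecular formula: C6H14FNS.
  M = 6(12.0) + 14(1.007825) + 18.998403 + 14.003074 + 31.972071
    = 72.000000 + 14.109550 + 18.998403 + 14.003074 + 31.972071 = 151.083098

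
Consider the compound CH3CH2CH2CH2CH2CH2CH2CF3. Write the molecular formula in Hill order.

Element totals:
  C: 8
  H: 15
  F: 3

C8H15F3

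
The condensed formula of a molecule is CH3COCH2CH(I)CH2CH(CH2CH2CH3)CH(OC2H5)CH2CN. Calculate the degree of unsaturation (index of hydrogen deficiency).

Atom tally by fragment:
  CH3COCH2 → C:3 H:5 O:1
  CH(I) → C:1 H:1 I:1
  CH2 → C:1 H:2
  CH(CH2CH2CH3) → C:4 H:8
  CH(OC2H5) → C:3 H:6 O:1
  CH2CN → C:2 H:2 N:1
Element totals:
  C: 14
  H: 24
  I: 1
  N: 1
  O: 2
Molecular formula: C14H24INO2.
DoU = (2C + 2 + N − H − X) / 2 = (2·14 + 2 + 1 − 24 − 1) / 2 = 3.

3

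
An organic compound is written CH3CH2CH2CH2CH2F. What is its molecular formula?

C5H11F

Atom tally by fragment:
  CH3 → C:1 H:3
  CH2 → C:1 H:2
  CH2 → C:1 H:2
  CH2 → C:1 H:2
  CH2F → C:1 H:2 F:1
Element totals:
  C: 5
  H: 11
  F: 1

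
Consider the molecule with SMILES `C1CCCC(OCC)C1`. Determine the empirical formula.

Atom tally by fragment:
  cyclohexane ring core → C:6 H:12
  (− 1 ring H displaced by substituents)
  + OC2H5 → C:2 H:5 O:1
Element totals:
  C: 8
  H: 16
  O: 1
Molecular formula: C8H16O.
gcd of subscripts (8, 16, 1) = 1, so the empirical formula equals the molecular formula.

C8H16O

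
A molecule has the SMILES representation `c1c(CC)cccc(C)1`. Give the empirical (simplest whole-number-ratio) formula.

Atom tally by fragment:
  benzene ring core → C:6 H:6
  (− 2 ring H displaced by substituents)
  + C2H5 → C:2 H:5
  + CH3 → C:1 H:3
Element totals:
  C: 9
  H: 12
Molecular formula: C9H12.
gcd of subscripts = 3; dividing each by 3:
  C: 9/3 = 3
  H: 12/3 = 4

C3H4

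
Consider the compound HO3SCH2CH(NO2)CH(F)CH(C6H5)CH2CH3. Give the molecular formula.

C12H16FNO5S

Atom tally by fragment:
  HO3SCH2 → C:1 H:3 S:1 O:3
  CH(NO2) → C:1 H:1 N:1 O:2
  CH(F) → C:1 H:1 F:1
  CH(C6H5) → C:7 H:6
  CH2 → C:1 H:2
  CH3 → C:1 H:3
Element totals:
  C: 12
  H: 16
  F: 1
  N: 1
  O: 5
  S: 1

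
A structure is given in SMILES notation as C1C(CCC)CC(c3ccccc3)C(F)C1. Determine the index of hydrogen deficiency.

Atom tally by fragment:
  cyclohexane ring core → C:6 H:12
  (− 3 ring H displaced by substituents)
  + CH2CH2CH3 → C:3 H:7
  + C6H5 → C:6 H:5
  + F → F:1
Element totals:
  C: 15
  H: 21
  F: 1
Molecular formula: C15H21F.
DoU = (2C + 2 + N − H − X) / 2 = (2·15 + 2 + 0 − 21 − 1) / 2 = 5.

5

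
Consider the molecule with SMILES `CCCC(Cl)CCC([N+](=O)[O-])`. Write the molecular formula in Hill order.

C7H14ClNO2

Atom tally by fragment:
  CH3 → C:1 H:3
  CH2 → C:1 H:2
  CH2 → C:1 H:2
  CH(Cl) → C:1 H:1 Cl:1
  CH2 → C:1 H:2
  CH2 → C:1 H:2
  CH2NO2 → C:1 H:2 N:1 O:2
Element totals:
  C: 7
  H: 14
  Cl: 1
  N: 1
  O: 2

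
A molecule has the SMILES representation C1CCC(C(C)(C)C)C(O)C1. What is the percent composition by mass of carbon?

76.86%

Atom tally by fragment:
  cyclohexane ring core → C:6 H:12
  (− 2 ring H displaced by substituents)
  + C(CH3)3 → C:4 H:9
  + OH → O:1 H:1
Element totals:
  C: 10
  H: 20
  O: 1
Molecular formula: C10H20O.
Molar mass = 156.269 g/mol.
Mass from C: 10 × 12.011 = 120.110 g/mol.
%C = 120.110 / 156.269 × 100 = 76.86%.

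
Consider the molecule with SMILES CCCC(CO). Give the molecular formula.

Atom tally by fragment:
  CH3 → C:1 H:3
  CH2 → C:1 H:2
  CH2 → C:1 H:2
  CH2CH2OH → C:2 H:5 O:1
Element totals:
  C: 5
  H: 12
  O: 1

C5H12O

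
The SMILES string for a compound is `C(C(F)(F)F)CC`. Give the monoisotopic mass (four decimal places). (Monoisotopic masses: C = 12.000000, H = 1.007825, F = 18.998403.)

Atom tally by fragment:
  F3CCH2 → C:2 H:2 F:3
  CH2 → C:1 H:2
  CH3 → C:1 H:3
Element totals:
  C: 4
  H: 7
  F: 3
Molecular formula: C4H7F3.
  M = 4(12.0) + 7(1.007825) + 3(18.998403)
    = 48.000000 + 7.054775 + 56.995209 = 112.049984

112.0500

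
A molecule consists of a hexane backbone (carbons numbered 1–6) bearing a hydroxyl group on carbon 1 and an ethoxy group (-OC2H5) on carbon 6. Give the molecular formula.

Atom tally by fragment:
  HOCH2 → C:1 H:3 O:1
  CH2 → C:1 H:2
  CH2 → C:1 H:2
  CH2 → C:1 H:2
  CH2 → C:1 H:2
  CH2OC2H5 → C:3 H:7 O:1
Element totals:
  C: 8
  H: 18
  O: 2

C8H18O2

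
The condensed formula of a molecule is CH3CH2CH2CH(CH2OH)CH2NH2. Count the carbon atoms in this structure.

6

Atom tally by fragment:
  CH3 → C:1 H:3
  CH2 → C:1 H:2
  CH2 → C:1 H:2
  CH(CH2OH) → C:2 H:4 O:1
  CH2NH2 → C:1 H:4 N:1
Element totals:
  C: 6
  H: 15
  N: 1
  O: 1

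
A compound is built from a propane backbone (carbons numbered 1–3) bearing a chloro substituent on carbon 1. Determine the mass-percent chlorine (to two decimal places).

45.14%

Atom tally by fragment:
  ClCH2 → C:1 H:2 Cl:1
  CH2 → C:1 H:2
  CH3 → C:1 H:3
Element totals:
  C: 3
  H: 7
  Cl: 1
Molecular formula: C3H7Cl.
Molar mass = 78.539 g/mol.
Mass from Cl: 1 × 35.45 = 35.450 g/mol.
%Cl = 35.450 / 78.539 × 100 = 45.14%.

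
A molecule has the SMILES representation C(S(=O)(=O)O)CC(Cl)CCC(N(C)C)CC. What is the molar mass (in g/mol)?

271.80 g/mol

Atom tally by fragment:
  HO3SCH2 → C:1 H:3 S:1 O:3
  CH2 → C:1 H:2
  CH(Cl) → C:1 H:1 Cl:1
  CH2 → C:1 H:2
  CH2 → C:1 H:2
  CH(N(CH3)2) → C:3 H:7 N:1
  CH2 → C:1 H:2
  CH3 → C:1 H:3
Element totals:
  C: 10
  H: 22
  Cl: 1
  N: 1
  O: 3
  S: 1
Molecular formula: C10H22ClNO3S.
  M = 10(12.011) + 22(1.008) + 35.45 + 14.007 + 3(15.999) + 32.06
    = 120.110 + 22.176 + 35.450 + 14.007 + 47.997 + 32.060 = 271.800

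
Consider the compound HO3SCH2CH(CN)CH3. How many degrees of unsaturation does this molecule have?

Element totals:
  C: 4
  H: 7
  N: 1
  O: 3
  S: 1
Molecular formula: C4H7NO3S.
DoU = (2C + 2 + N − H − X) / 2 = (2·4 + 2 + 1 − 7 − 0) / 2 = 2.

2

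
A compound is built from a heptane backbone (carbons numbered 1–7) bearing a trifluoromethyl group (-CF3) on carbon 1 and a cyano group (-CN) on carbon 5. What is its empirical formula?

Atom tally by fragment:
  F3CCH2 → C:2 H:2 F:3
  CH2 → C:1 H:2
  CH2 → C:1 H:2
  CH2 → C:1 H:2
  CH(CN) → C:2 H:1 N:1
  CH2 → C:1 H:2
  CH3 → C:1 H:3
Element totals:
  C: 9
  H: 14
  F: 3
  N: 1
Molecular formula: C9H14F3N.
gcd of subscripts (9, 3, 14, 1) = 1, so the empirical formula equals the molecular formula.

C9H14F3N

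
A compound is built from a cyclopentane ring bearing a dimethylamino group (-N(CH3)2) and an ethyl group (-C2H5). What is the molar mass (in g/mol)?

141.26 g/mol

Atom tally by fragment:
  cyclopentane ring core → C:5 H:10
  (− 2 ring H displaced by substituents)
  + N(CH3)2 → N:1 C:2 H:6
  + C2H5 → C:2 H:5
Element totals:
  C: 9
  H: 19
  N: 1
Molecular formula: C9H19N.
  M = 9(12.011) + 19(1.008) + 14.007
    = 108.099 + 19.152 + 14.007 = 141.258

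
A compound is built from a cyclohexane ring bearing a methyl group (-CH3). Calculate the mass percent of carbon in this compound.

Atom tally by fragment:
  cyclohexane ring core → C:6 H:12
  (− 1 ring H displaced by substituents)
  + CH3 → C:1 H:3
Element totals:
  C: 7
  H: 14
Molecular formula: C7H14.
Molar mass = 98.189 g/mol.
Mass from C: 7 × 12.011 = 84.077 g/mol.
%C = 84.077 / 98.189 × 100 = 85.63%.

85.63%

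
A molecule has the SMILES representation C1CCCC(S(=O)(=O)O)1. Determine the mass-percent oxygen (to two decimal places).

Atom tally by fragment:
  cyclopentane ring core → C:5 H:10
  (− 1 ring H displaced by substituents)
  + SO3H → S:1 O:3 H:1
Element totals:
  C: 5
  H: 10
  O: 3
  S: 1
Molecular formula: C5H10O3S.
Molar mass = 150.192 g/mol.
Mass from O: 3 × 15.999 = 47.997 g/mol.
%O = 47.997 / 150.192 × 100 = 31.96%.

31.96%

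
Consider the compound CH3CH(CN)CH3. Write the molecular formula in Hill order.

Atom tally by fragment:
  CH3 → C:1 H:3
  CH(CN) → C:2 H:1 N:1
  CH3 → C:1 H:3
Element totals:
  C: 4
  H: 7
  N: 1

C4H7N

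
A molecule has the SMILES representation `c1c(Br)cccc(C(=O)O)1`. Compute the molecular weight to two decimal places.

201.02 g/mol

Atom tally by fragment:
  benzene ring core → C:6 H:6
  (− 2 ring H displaced by substituents)
  + Br → Br:1
  + COOH → C:1 H:1 O:2
Element totals:
  C: 7
  H: 5
  Br: 1
  O: 2
Molecular formula: C7H5BrO2.
  M = 7(12.011) + 5(1.008) + 79.904 + 2(15.999)
    = 84.077 + 5.040 + 79.904 + 31.998 = 201.019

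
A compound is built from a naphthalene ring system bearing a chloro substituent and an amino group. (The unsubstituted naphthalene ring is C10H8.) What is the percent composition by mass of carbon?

67.62%

Atom tally by fragment:
  naphthalene ring system core → C:10 H:8
  (− 2 ring H displaced by substituents)
  + Cl → Cl:1
  + NH2 → N:1 H:2
Element totals:
  C: 10
  H: 8
  Cl: 1
  N: 1
Molecular formula: C10H8ClN.
Molar mass = 177.631 g/mol.
Mass from C: 10 × 12.011 = 120.110 g/mol.
%C = 120.110 / 177.631 × 100 = 67.62%.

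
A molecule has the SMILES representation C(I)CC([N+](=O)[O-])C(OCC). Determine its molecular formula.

Atom tally by fragment:
  ICH2 → C:1 H:2 I:1
  CH2 → C:1 H:2
  CH(NO2) → C:1 H:1 N:1 O:2
  CH2OC2H5 → C:3 H:7 O:1
Element totals:
  C: 6
  H: 12
  I: 1
  N: 1
  O: 3

C6H12INO3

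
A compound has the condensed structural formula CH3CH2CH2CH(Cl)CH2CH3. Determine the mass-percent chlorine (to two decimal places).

29.39%

Atom tally by fragment:
  CH3 → C:1 H:3
  CH2 → C:1 H:2
  CH2 → C:1 H:2
  CH(Cl) → C:1 H:1 Cl:1
  CH2 → C:1 H:2
  CH3 → C:1 H:3
Element totals:
  C: 6
  H: 13
  Cl: 1
Molecular formula: C6H13Cl.
Molar mass = 120.620 g/mol.
Mass from Cl: 1 × 35.45 = 35.450 g/mol.
%Cl = 35.450 / 120.620 × 100 = 29.39%.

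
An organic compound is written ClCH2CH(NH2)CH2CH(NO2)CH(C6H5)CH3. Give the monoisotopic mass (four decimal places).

Atom tally by fragment:
  ClCH2 → C:1 H:2 Cl:1
  CH(NH2) → C:1 H:3 N:1
  CH2 → C:1 H:2
  CH(NO2) → C:1 H:1 N:1 O:2
  CH(C6H5) → C:7 H:6
  CH3 → C:1 H:3
Element totals:
  C: 12
  H: 17
  Cl: 1
  N: 2
  O: 2
Molecular formula: C12H17ClN2O2.
  M = 12(12.0) + 17(1.007825) + 34.968853 + 2(14.003074) + 2(15.994915)
    = 144.000000 + 17.133025 + 34.968853 + 28.006148 + 31.989830 = 256.097856

256.0979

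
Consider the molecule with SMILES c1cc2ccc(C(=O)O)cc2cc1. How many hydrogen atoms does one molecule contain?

8

Atom tally by fragment:
  naphthalene ring system core → C:10 H:8
  (− 1 ring H displaced by substituents)
  + COOH → C:1 H:1 O:2
Element totals:
  C: 11
  H: 8
  O: 2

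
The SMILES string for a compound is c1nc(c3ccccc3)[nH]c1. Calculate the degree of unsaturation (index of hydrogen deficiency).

7

Atom tally by fragment:
  imidazole ring core → C:3 H:4 N:2
  (− 1 ring H displaced by substituents)
  + C6H5 → C:6 H:5
Element totals:
  C: 9
  H: 8
  N: 2
Molecular formula: C9H8N2.
DoU = (2C + 2 + N − H − X) / 2 = (2·9 + 2 + 2 − 8 − 0) / 2 = 7.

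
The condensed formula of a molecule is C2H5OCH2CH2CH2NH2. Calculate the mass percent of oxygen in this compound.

Atom tally by fragment:
  C2H5OCH2 → C:3 H:7 O:1
  CH2 → C:1 H:2
  CH2NH2 → C:1 H:4 N:1
Element totals:
  C: 5
  H: 13
  N: 1
  O: 1
Molecular formula: C5H13NO.
Molar mass = 103.165 g/mol.
Mass from O: 1 × 15.999 = 15.999 g/mol.
%O = 15.999 / 103.165 × 100 = 15.51%.

15.51%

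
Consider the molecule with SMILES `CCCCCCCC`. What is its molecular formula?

C8H18

Atom tally by fragment:
  CH3 → C:1 H:3
  CH2 → C:1 H:2
  CH2 → C:1 H:2
  CH2 → C:1 H:2
  CH2 → C:1 H:2
  CH2 → C:1 H:2
  CH2 → C:1 H:2
  CH3 → C:1 H:3
Element totals:
  C: 8
  H: 18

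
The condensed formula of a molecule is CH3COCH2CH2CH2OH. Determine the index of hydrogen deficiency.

Atom tally by fragment:
  CH3COCH2 → C:3 H:5 O:1
  CH2CH2OH → C:2 H:5 O:1
Element totals:
  C: 5
  H: 10
  O: 2
Molecular formula: C5H10O2.
DoU = (2C + 2 + N − H − X) / 2 = (2·5 + 2 + 0 − 10 − 0) / 2 = 1.

1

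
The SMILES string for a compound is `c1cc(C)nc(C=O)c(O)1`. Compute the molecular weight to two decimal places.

137.14 g/mol

Atom tally by fragment:
  pyridine ring core → C:5 H:5 N:1
  (− 3 ring H displaced by substituents)
  + CH3 → C:1 H:3
  + CHO → C:1 H:1 O:1
  + OH → O:1 H:1
Element totals:
  C: 7
  H: 7
  N: 1
  O: 2
Molecular formula: C7H7NO2.
  M = 7(12.011) + 7(1.008) + 14.007 + 2(15.999)
    = 84.077 + 7.056 + 14.007 + 31.998 = 137.138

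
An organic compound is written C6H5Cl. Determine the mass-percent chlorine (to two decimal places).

31.50%

Atom tally by fragment:
  benzene ring core → C:6 H:6
  (− 1 ring H displaced by substituents)
  + Cl → Cl:1
Element totals:
  C: 6
  H: 5
  Cl: 1
Molecular formula: C6H5Cl.
Molar mass = 112.556 g/mol.
Mass from Cl: 1 × 35.45 = 35.450 g/mol.
%Cl = 35.450 / 112.556 × 100 = 31.50%.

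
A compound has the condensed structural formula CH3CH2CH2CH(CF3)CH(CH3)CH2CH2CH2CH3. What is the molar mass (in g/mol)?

210.28 g/mol

Element totals:
  C: 11
  H: 21
  F: 3
Molecular formula: C11H21F3.
  M = 11(12.011) + 21(1.008) + 3(18.998)
    = 132.121 + 21.168 + 56.994 = 210.283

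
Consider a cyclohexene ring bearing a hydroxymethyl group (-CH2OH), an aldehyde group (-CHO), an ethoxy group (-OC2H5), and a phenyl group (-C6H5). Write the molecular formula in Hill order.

C16H20O3

Atom tally by fragment:
  cyclohexene ring core → C:6 H:10
  (− 4 ring H displaced by substituents)
  + CH2OH → C:1 H:3 O:1
  + CHO → C:1 H:1 O:1
  + OC2H5 → C:2 H:5 O:1
  + C6H5 → C:6 H:5
Element totals:
  C: 16
  H: 20
  O: 3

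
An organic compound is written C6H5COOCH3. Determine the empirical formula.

C4H4O

Atom tally by fragment:
  benzene ring core → C:6 H:6
  (− 1 ring H displaced by substituents)
  + COOCH3 → C:2 H:3 O:2
Element totals:
  C: 8
  H: 8
  O: 2
Molecular formula: C8H8O2.
gcd of subscripts = 2; dividing each by 2:
  C: 8/2 = 4
  H: 8/2 = 4
  O: 2/2 = 1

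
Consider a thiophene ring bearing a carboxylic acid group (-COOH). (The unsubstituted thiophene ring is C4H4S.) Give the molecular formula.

Atom tally by fragment:
  thiophene ring core → C:4 H:4 S:1
  (− 1 ring H displaced by substituents)
  + COOH → C:1 H:1 O:2
Element totals:
  C: 5
  H: 4
  O: 2
  S: 1

C5H4O2S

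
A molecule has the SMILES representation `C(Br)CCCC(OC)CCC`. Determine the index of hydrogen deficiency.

0

Atom tally by fragment:
  BrCH2 → C:1 H:2 Br:1
  CH2 → C:1 H:2
  CH2 → C:1 H:2
  CH2 → C:1 H:2
  CH(OCH3) → C:2 H:4 O:1
  CH2 → C:1 H:2
  CH2 → C:1 H:2
  CH3 → C:1 H:3
Element totals:
  C: 9
  H: 19
  Br: 1
  O: 1
Molecular formula: C9H19BrO.
DoU = (2C + 2 + N − H − X) / 2 = (2·9 + 2 + 0 − 19 − 1) / 2 = 0.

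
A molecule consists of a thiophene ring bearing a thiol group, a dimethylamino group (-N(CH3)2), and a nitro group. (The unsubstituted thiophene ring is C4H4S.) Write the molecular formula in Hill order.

C6H8N2O2S2

Atom tally by fragment:
  thiophene ring core → C:4 H:4 S:1
  (− 3 ring H displaced by substituents)
  + SH → S:1 H:1
  + N(CH3)2 → N:1 C:2 H:6
  + NO2 → N:1 O:2
Element totals:
  C: 6
  H: 8
  N: 2
  O: 2
  S: 2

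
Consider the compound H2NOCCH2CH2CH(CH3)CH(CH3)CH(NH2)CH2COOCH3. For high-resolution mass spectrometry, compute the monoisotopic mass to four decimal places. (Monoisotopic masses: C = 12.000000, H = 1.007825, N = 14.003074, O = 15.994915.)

Element totals:
  C: 11
  H: 22
  N: 2
  O: 3
Molecular formula: C11H22N2O3.
  M = 11(12.0) + 22(1.007825) + 2(14.003074) + 3(15.994915)
    = 132.000000 + 22.172150 + 28.006148 + 47.984745 = 230.163043

230.1630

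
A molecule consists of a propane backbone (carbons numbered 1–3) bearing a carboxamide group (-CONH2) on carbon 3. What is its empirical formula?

Atom tally by fragment:
  CH3 → C:1 H:3
  CH2 → C:1 H:2
  CH2CONH2 → C:2 H:4 O:1 N:1
Element totals:
  C: 4
  H: 9
  N: 1
  O: 1
Molecular formula: C4H9NO.
gcd of subscripts (4, 9, 1, 1) = 1, so the empirical formula equals the molecular formula.

C4H9NO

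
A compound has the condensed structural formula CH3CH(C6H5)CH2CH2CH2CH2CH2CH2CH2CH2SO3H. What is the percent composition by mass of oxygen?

Element totals:
  C: 16
  H: 26
  O: 3
  S: 1
Molecular formula: C16H26O3S.
Molar mass = 298.441 g/mol.
Mass from O: 3 × 15.999 = 47.997 g/mol.
%O = 47.997 / 298.441 × 100 = 16.08%.

16.08%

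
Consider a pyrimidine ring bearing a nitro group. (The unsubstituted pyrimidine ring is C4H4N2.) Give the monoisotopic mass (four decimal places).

125.0225

Atom tally by fragment:
  pyrimidine ring core → C:4 H:4 N:2
  (− 1 ring H displaced by substituents)
  + NO2 → N:1 O:2
Element totals:
  C: 4
  H: 3
  N: 3
  O: 2
Molecular formula: C4H3N3O2.
  M = 4(12.0) + 3(1.007825) + 3(14.003074) + 2(15.994915)
    = 48.000000 + 3.023475 + 42.009222 + 31.989830 = 125.022527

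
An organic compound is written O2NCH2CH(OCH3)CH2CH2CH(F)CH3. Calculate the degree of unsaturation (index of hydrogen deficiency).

1

Atom tally by fragment:
  O2NCH2 → C:1 H:2 N:1 O:2
  CH(OCH3) → C:2 H:4 O:1
  CH2 → C:1 H:2
  CH2 → C:1 H:2
  CH(F) → C:1 H:1 F:1
  CH3 → C:1 H:3
Element totals:
  C: 7
  H: 14
  F: 1
  N: 1
  O: 3
Molecular formula: C7H14FNO3.
DoU = (2C + 2 + N − H − X) / 2 = (2·7 + 2 + 1 − 14 − 1) / 2 = 1.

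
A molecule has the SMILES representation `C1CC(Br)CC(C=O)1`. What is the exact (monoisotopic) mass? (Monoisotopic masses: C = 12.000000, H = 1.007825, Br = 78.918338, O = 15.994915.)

Atom tally by fragment:
  cyclopentane ring core → C:5 H:10
  (− 2 ring H displaced by substituents)
  + Br → Br:1
  + CHO → C:1 H:1 O:1
Element totals:
  C: 6
  H: 9
  Br: 1
  O: 1
Molecular formula: C6H9BrO.
  M = 6(12.0) + 9(1.007825) + 78.918338 + 15.994915
    = 72.000000 + 9.070425 + 78.918338 + 15.994915 = 175.983678

175.9837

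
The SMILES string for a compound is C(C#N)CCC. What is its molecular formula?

C5H9N

Atom tally by fragment:
  NCCH2 → C:2 H:2 N:1
  CH2 → C:1 H:2
  CH2 → C:1 H:2
  CH3 → C:1 H:3
Element totals:
  C: 5
  H: 9
  N: 1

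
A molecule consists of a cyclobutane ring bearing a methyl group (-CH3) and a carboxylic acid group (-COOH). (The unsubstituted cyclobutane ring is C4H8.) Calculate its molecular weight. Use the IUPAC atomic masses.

114.14 g/mol

Atom tally by fragment:
  cyclobutane ring core → C:4 H:8
  (− 2 ring H displaced by substituents)
  + CH3 → C:1 H:3
  + COOH → C:1 H:1 O:2
Element totals:
  C: 6
  H: 10
  O: 2
Molecular formula: C6H10O2.
  M = 6(12.011) + 10(1.008) + 2(15.999)
    = 72.066 + 10.080 + 31.998 = 114.144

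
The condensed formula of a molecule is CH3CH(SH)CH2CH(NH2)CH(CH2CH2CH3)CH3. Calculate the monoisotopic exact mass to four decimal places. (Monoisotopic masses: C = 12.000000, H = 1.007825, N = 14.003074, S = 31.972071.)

Element totals:
  C: 9
  H: 21
  N: 1
  S: 1
Molecular formula: C9H21NS.
  M = 9(12.0) + 21(1.007825) + 14.003074 + 31.972071
    = 108.000000 + 21.164325 + 14.003074 + 31.972071 = 175.139470

175.1395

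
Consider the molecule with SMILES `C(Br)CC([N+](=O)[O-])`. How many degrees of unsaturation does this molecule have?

Atom tally by fragment:
  BrCH2 → C:1 H:2 Br:1
  CH2 → C:1 H:2
  CH2NO2 → C:1 H:2 N:1 O:2
Element totals:
  C: 3
  H: 6
  Br: 1
  N: 1
  O: 2
Molecular formula: C3H6BrNO2.
DoU = (2C + 2 + N − H − X) / 2 = (2·3 + 2 + 1 − 6 − 1) / 2 = 1.

1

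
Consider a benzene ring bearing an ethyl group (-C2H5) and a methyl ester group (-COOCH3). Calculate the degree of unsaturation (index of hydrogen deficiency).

5

Atom tally by fragment:
  benzene ring core → C:6 H:6
  (− 2 ring H displaced by substituents)
  + C2H5 → C:2 H:5
  + COOCH3 → C:2 H:3 O:2
Element totals:
  C: 10
  H: 12
  O: 2
Molecular formula: C10H12O2.
DoU = (2C + 2 + N − H − X) / 2 = (2·10 + 2 + 0 − 12 − 0) / 2 = 5.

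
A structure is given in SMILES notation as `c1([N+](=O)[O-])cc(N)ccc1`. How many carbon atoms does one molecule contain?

Atom tally by fragment:
  benzene ring core → C:6 H:6
  (− 2 ring H displaced by substituents)
  + NO2 → N:1 O:2
  + NH2 → N:1 H:2
Element totals:
  C: 6
  H: 6
  N: 2
  O: 2

6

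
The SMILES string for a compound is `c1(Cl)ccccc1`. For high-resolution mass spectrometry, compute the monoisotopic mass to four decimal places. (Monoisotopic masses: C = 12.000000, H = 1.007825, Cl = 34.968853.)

112.0080

Atom tally by fragment:
  benzene ring core → C:6 H:6
  (− 1 ring H displaced by substituents)
  + Cl → Cl:1
Element totals:
  C: 6
  H: 5
  Cl: 1
Molecular formula: C6H5Cl.
  M = 6(12.0) + 5(1.007825) + 34.968853
    = 72.000000 + 5.039125 + 34.968853 = 112.007978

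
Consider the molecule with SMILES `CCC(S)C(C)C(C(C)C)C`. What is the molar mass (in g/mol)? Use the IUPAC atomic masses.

174.35 g/mol

Atom tally by fragment:
  CH3 → C:1 H:3
  CH2 → C:1 H:2
  CH(SH) → C:1 H:2 S:1
  CH(CH3) → C:2 H:4
  CH(CH(CH3)2) → C:4 H:8
  CH3 → C:1 H:3
Element totals:
  C: 10
  H: 22
  S: 1
Molecular formula: C10H22S.
  M = 10(12.011) + 22(1.008) + 32.06
    = 120.110 + 22.176 + 32.060 = 174.346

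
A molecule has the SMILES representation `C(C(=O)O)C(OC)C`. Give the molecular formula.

C5H10O3

Atom tally by fragment:
  HOOCCH2 → C:2 H:3 O:2
  CH(OCH3) → C:2 H:4 O:1
  CH3 → C:1 H:3
Element totals:
  C: 5
  H: 10
  O: 3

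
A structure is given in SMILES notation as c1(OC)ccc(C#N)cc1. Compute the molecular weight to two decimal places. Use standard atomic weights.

133.15 g/mol

Atom tally by fragment:
  benzene ring core → C:6 H:6
  (− 2 ring H displaced by substituents)
  + OCH3 → C:1 H:3 O:1
  + CN → C:1 N:1
Element totals:
  C: 8
  H: 7
  N: 1
  O: 1
Molecular formula: C8H7NO.
  M = 8(12.011) + 7(1.008) + 14.007 + 15.999
    = 96.088 + 7.056 + 14.007 + 15.999 = 133.150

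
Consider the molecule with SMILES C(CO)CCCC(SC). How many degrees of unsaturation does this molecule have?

Atom tally by fragment:
  HOCH2CH2 → C:2 H:5 O:1
  CH2 → C:1 H:2
  CH2 → C:1 H:2
  CH2 → C:1 H:2
  CH2SCH3 → C:2 H:5 S:1
Element totals:
  C: 7
  H: 16
  O: 1
  S: 1
Molecular formula: C7H16OS.
DoU = (2C + 2 + N − H − X) / 2 = (2·7 + 2 + 0 − 16 − 0) / 2 = 0.

0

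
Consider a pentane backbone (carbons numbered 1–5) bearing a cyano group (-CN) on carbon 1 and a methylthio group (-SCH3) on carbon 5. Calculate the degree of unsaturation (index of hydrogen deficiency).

Atom tally by fragment:
  NCCH2 → C:2 H:2 N:1
  CH2 → C:1 H:2
  CH2 → C:1 H:2
  CH2 → C:1 H:2
  CH2SCH3 → C:2 H:5 S:1
Element totals:
  C: 7
  H: 13
  N: 1
  S: 1
Molecular formula: C7H13NS.
DoU = (2C + 2 + N − H − X) / 2 = (2·7 + 2 + 1 − 13 − 0) / 2 = 2.

2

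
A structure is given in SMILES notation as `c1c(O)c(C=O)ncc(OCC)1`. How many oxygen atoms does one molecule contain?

Atom tally by fragment:
  pyridine ring core → C:5 H:5 N:1
  (− 3 ring H displaced by substituents)
  + OH → O:1 H:1
  + CHO → C:1 H:1 O:1
  + OC2H5 → C:2 H:5 O:1
Element totals:
  C: 8
  H: 9
  N: 1
  O: 3

3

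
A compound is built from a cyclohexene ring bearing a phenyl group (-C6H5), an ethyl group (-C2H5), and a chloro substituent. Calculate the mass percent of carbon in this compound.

76.18%

Atom tally by fragment:
  cyclohexene ring core → C:6 H:10
  (− 3 ring H displaced by substituents)
  + C6H5 → C:6 H:5
  + C2H5 → C:2 H:5
  + Cl → Cl:1
Element totals:
  C: 14
  H: 17
  Cl: 1
Molecular formula: C14H17Cl.
Molar mass = 220.740 g/mol.
Mass from C: 14 × 12.011 = 168.154 g/mol.
%C = 168.154 / 220.740 × 100 = 76.18%.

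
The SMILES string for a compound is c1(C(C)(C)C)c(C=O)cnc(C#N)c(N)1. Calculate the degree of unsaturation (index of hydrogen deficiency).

Atom tally by fragment:
  pyridine ring core → C:5 H:5 N:1
  (− 4 ring H displaced by substituents)
  + C(CH3)3 → C:4 H:9
  + CHO → C:1 H:1 O:1
  + CN → C:1 N:1
  + NH2 → N:1 H:2
Element totals:
  C: 11
  H: 13
  N: 3
  O: 1
Molecular formula: C11H13N3O.
DoU = (2C + 2 + N − H − X) / 2 = (2·11 + 2 + 3 − 13 − 0) / 2 = 7.

7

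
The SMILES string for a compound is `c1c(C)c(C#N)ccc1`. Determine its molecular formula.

C8H7N

Atom tally by fragment:
  benzene ring core → C:6 H:6
  (− 2 ring H displaced by substituents)
  + CH3 → C:1 H:3
  + CN → C:1 N:1
Element totals:
  C: 8
  H: 7
  N: 1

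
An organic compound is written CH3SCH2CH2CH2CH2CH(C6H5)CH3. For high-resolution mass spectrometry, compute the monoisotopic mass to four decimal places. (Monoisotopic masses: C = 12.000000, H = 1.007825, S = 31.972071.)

Atom tally by fragment:
  CH3SCH2 → C:2 H:5 S:1
  CH2 → C:1 H:2
  CH2 → C:1 H:2
  CH2 → C:1 H:2
  CH(C6H5) → C:7 H:6
  CH3 → C:1 H:3
Element totals:
  C: 13
  H: 20
  S: 1
Molecular formula: C13H20S.
  M = 13(12.0) + 20(1.007825) + 31.972071
    = 156.000000 + 20.156500 + 31.972071 = 208.128571

208.1286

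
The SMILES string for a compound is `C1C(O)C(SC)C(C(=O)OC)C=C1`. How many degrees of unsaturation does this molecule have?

3

Atom tally by fragment:
  cyclohexene ring core → C:6 H:10
  (− 3 ring H displaced by substituents)
  + OH → O:1 H:1
  + SCH3 → C:1 H:3 S:1
  + COOCH3 → C:2 H:3 O:2
Element totals:
  C: 9
  H: 14
  O: 3
  S: 1
Molecular formula: C9H14O3S.
DoU = (2C + 2 + N − H − X) / 2 = (2·9 + 2 + 0 − 14 − 0) / 2 = 3.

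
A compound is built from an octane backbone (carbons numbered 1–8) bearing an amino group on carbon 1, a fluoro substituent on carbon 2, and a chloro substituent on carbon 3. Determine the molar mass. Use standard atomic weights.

181.68 g/mol

Atom tally by fragment:
  H2NCH2 → C:1 H:4 N:1
  CH(F) → C:1 H:1 F:1
  CH(Cl) → C:1 H:1 Cl:1
  CH2 → C:1 H:2
  CH2 → C:1 H:2
  CH2 → C:1 H:2
  CH2 → C:1 H:2
  CH3 → C:1 H:3
Element totals:
  C: 8
  H: 17
  Cl: 1
  F: 1
  N: 1
Molecular formula: C8H17ClFN.
  M = 8(12.011) + 17(1.008) + 35.45 + 18.998 + 14.007
    = 96.088 + 17.136 + 35.450 + 18.998 + 14.007 = 181.679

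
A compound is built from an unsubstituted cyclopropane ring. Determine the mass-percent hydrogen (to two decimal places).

Atom tally by fragment:
  cyclopropane ring core → C:3 H:6
Element totals:
  C: 3
  H: 6
Molecular formula: C3H6.
Molar mass = 42.081 g/mol.
Mass from H: 6 × 1.008 = 6.048 g/mol.
%H = 6.048 / 42.081 × 100 = 14.37%.

14.37%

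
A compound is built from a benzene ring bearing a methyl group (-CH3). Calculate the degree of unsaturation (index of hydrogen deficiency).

Atom tally by fragment:
  benzene ring core → C:6 H:6
  (− 1 ring H displaced by substituents)
  + CH3 → C:1 H:3
Element totals:
  C: 7
  H: 8
Molecular formula: C7H8.
DoU = (2C + 2 + N − H − X) / 2 = (2·7 + 2 + 0 − 8 − 0) / 2 = 4.

4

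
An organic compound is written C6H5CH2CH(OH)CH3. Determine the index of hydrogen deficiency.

Atom tally by fragment:
  C6H5CH2 → C:7 H:7
  CH(OH) → C:1 H:2 O:1
  CH3 → C:1 H:3
Element totals:
  C: 9
  H: 12
  O: 1
Molecular formula: C9H12O.
DoU = (2C + 2 + N − H − X) / 2 = (2·9 + 2 + 0 − 12 − 0) / 2 = 4.

4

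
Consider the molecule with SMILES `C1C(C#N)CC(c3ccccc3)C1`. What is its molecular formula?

C12H13N

Atom tally by fragment:
  cyclopentane ring core → C:5 H:10
  (− 2 ring H displaced by substituents)
  + CN → C:1 N:1
  + C6H5 → C:6 H:5
Element totals:
  C: 12
  H: 13
  N: 1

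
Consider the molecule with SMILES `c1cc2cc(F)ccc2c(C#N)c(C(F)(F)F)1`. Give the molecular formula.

Atom tally by fragment:
  naphthalene ring system core → C:10 H:8
  (− 3 ring H displaced by substituents)
  + F → F:1
  + CN → C:1 N:1
  + CF3 → C:1 F:3
Element totals:
  C: 12
  H: 5
  F: 4
  N: 1

C12H5F4N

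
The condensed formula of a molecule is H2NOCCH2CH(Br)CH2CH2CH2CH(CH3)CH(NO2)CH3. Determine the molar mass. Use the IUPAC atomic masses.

Element totals:
  C: 10
  H: 19
  Br: 1
  N: 2
  O: 3
Molecular formula: C10H19BrN2O3.
  M = 10(12.011) + 19(1.008) + 79.904 + 2(14.007) + 3(15.999)
    = 120.110 + 19.152 + 79.904 + 28.014 + 47.997 = 295.177

295.18 g/mol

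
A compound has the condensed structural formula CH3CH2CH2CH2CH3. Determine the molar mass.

72.15 g/mol

Atom tally by fragment:
  CH3 → C:1 H:3
  CH2 → C:1 H:2
  CH2 → C:1 H:2
  CH2 → C:1 H:2
  CH3 → C:1 H:3
Element totals:
  C: 5
  H: 12
Molecular formula: C5H12.
  M = 5(12.011) + 12(1.008)
    = 60.055 + 12.096 = 72.151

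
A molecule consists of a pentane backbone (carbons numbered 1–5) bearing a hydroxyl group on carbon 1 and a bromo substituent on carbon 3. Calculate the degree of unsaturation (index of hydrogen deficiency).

Atom tally by fragment:
  HOCH2 → C:1 H:3 O:1
  CH2 → C:1 H:2
  CH(Br) → C:1 H:1 Br:1
  CH2 → C:1 H:2
  CH3 → C:1 H:3
Element totals:
  C: 5
  H: 11
  Br: 1
  O: 1
Molecular formula: C5H11BrO.
DoU = (2C + 2 + N − H − X) / 2 = (2·5 + 2 + 0 − 11 − 1) / 2 = 0.

0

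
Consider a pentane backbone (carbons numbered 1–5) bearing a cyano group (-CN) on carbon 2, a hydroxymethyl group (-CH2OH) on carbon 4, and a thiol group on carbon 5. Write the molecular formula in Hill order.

C7H13NOS

Atom tally by fragment:
  CH3 → C:1 H:3
  CH(CN) → C:2 H:1 N:1
  CH2 → C:1 H:2
  CH(CH2OH) → C:2 H:4 O:1
  CH2SH → C:1 H:3 S:1
Element totals:
  C: 7
  H: 13
  N: 1
  O: 1
  S: 1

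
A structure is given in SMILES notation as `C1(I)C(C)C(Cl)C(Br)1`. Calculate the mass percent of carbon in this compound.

19.41%

Atom tally by fragment:
  cyclobutane ring core → C:4 H:8
  (− 4 ring H displaced by substituents)
  + I → I:1
  + CH3 → C:1 H:3
  + Cl → Cl:1
  + Br → Br:1
Element totals:
  C: 5
  H: 7
  Br: 1
  Cl: 1
  I: 1
Molecular formula: C5H7BrClI.
Molar mass = 309.369 g/mol.
Mass from C: 5 × 12.011 = 60.055 g/mol.
%C = 60.055 / 309.369 × 100 = 19.41%.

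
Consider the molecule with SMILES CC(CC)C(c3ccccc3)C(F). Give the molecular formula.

C12H17F

Atom tally by fragment:
  CH3 → C:1 H:3
  CH(C2H5) → C:3 H:6
  CH(C6H5) → C:7 H:6
  CH2F → C:1 H:2 F:1
Element totals:
  C: 12
  H: 17
  F: 1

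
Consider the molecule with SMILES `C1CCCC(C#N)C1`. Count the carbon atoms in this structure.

7

Atom tally by fragment:
  cyclohexane ring core → C:6 H:12
  (− 1 ring H displaced by substituents)
  + CN → C:1 N:1
Element totals:
  C: 7
  H: 11
  N: 1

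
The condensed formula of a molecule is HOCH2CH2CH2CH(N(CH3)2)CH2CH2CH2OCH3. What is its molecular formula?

Element totals:
  C: 10
  H: 23
  N: 1
  O: 2

C10H23NO2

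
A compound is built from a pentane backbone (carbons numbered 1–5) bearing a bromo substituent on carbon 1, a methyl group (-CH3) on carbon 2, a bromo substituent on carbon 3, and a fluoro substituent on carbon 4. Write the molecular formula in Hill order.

Atom tally by fragment:
  BrCH2 → C:1 H:2 Br:1
  CH(CH3) → C:2 H:4
  CH(Br) → C:1 H:1 Br:1
  CH(F) → C:1 H:1 F:1
  CH3 → C:1 H:3
Element totals:
  C: 6
  H: 11
  Br: 2
  F: 1

C6H11Br2F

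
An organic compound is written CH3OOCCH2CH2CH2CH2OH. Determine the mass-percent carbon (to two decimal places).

54.53%

Atom tally by fragment:
  CH3OOCCH2 → C:3 H:5 O:2
  CH2 → C:1 H:2
  CH2 → C:1 H:2
  CH2OH → C:1 H:3 O:1
Element totals:
  C: 6
  H: 12
  O: 3
Molecular formula: C6H12O3.
Molar mass = 132.159 g/mol.
Mass from C: 6 × 12.011 = 72.066 g/mol.
%C = 72.066 / 132.159 × 100 = 54.53%.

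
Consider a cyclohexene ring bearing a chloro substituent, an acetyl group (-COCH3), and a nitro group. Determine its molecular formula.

Atom tally by fragment:
  cyclohexene ring core → C:6 H:10
  (− 3 ring H displaced by substituents)
  + Cl → Cl:1
  + COCH3 → C:2 H:3 O:1
  + NO2 → N:1 O:2
Element totals:
  C: 8
  H: 10
  Cl: 1
  N: 1
  O: 3

C8H10ClNO3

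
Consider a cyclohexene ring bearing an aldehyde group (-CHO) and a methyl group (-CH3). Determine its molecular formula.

Atom tally by fragment:
  cyclohexene ring core → C:6 H:10
  (− 2 ring H displaced by substituents)
  + CHO → C:1 H:1 O:1
  + CH3 → C:1 H:3
Element totals:
  C: 8
  H: 12
  O: 1

C8H12O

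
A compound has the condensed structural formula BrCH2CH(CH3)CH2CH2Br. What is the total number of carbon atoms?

Atom tally by fragment:
  BrCH2 → C:1 H:2 Br:1
  CH(CH3) → C:2 H:4
  CH2 → C:1 H:2
  CH2Br → C:1 H:2 Br:1
Element totals:
  C: 5
  H: 10
  Br: 2

5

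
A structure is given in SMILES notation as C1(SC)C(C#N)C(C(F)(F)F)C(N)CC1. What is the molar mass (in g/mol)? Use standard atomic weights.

Atom tally by fragment:
  cyclohexane ring core → C:6 H:12
  (− 4 ring H displaced by substituents)
  + SCH3 → C:1 H:3 S:1
  + CN → C:1 N:1
  + CF3 → C:1 F:3
  + NH2 → N:1 H:2
Element totals:
  C: 9
  H: 13
  F: 3
  N: 2
  S: 1
Molecular formula: C9H13F3N2S.
  M = 9(12.011) + 13(1.008) + 3(18.998) + 2(14.007) + 32.06
    = 108.099 + 13.104 + 56.994 + 28.014 + 32.060 = 238.271

238.27 g/mol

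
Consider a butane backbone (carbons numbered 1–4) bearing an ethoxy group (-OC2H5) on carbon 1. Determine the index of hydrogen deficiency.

Atom tally by fragment:
  C2H5OCH2 → C:3 H:7 O:1
  CH2 → C:1 H:2
  CH2 → C:1 H:2
  CH3 → C:1 H:3
Element totals:
  C: 6
  H: 14
  O: 1
Molecular formula: C6H14O.
DoU = (2C + 2 + N − H − X) / 2 = (2·6 + 2 + 0 − 14 − 0) / 2 = 0.

0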